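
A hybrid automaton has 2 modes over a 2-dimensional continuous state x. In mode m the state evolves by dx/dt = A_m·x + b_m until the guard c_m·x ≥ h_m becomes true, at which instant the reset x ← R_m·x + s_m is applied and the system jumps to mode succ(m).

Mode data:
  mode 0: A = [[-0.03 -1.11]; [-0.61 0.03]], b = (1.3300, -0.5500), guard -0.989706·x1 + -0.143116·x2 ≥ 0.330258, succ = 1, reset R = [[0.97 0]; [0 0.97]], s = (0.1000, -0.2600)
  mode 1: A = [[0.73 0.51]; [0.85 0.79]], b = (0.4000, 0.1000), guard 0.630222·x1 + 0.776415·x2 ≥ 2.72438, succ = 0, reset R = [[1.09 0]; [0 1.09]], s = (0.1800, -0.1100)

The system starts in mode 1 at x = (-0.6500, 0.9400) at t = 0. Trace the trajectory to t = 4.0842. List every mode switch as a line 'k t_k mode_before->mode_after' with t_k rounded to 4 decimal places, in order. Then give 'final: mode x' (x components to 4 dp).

1 1.4467 1->0
2 3.0053 0->1
3 3.7636 1->0
final: 0 0.2237 2.8975

Mode 1: guard c·x = 2.7244 hit at Δt = 1.4467 (t = 1.4467), x⁻ = (0.9668, 2.7242) → reset → x⁺ = (1.2338, 2.8594), jump to mode 0
Mode 0: guard c·x = 0.3303 hit at Δt = 1.5586 (t = 3.0053), x⁻ = (-0.6146, 1.9426) → reset → x⁺ = (-0.4962, 1.6243), jump to mode 1
Mode 1: guard c·x = 2.7244 hit at Δt = 0.7583 (t = 3.7636), x⁻ = (0.6375, 2.9914) → reset → x⁺ = (0.8749, 3.1507), jump to mode 0
Mode 0: flow for 0.3206 to horizon, guard not reached → x = (0.2237, 2.8975)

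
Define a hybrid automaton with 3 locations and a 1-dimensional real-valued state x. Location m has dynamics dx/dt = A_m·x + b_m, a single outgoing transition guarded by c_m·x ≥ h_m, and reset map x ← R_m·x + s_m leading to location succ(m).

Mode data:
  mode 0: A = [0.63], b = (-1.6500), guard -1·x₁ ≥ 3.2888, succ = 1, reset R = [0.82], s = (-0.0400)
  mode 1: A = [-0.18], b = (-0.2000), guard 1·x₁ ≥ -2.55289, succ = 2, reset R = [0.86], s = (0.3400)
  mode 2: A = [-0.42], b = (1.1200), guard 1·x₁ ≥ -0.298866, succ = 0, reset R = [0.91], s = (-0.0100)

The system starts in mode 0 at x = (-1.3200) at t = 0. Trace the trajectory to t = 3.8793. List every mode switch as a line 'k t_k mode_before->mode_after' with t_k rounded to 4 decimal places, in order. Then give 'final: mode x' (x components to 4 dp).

1 0.6434 0->1
2 1.3104 1->2
3 2.3150 2->0
4 3.4439 0->1
final: 1 -2.6143

Mode 0: guard c·x = 3.2888 hit at Δt = 0.6434 (t = 0.6434), x⁻ = (-3.2888) → reset → x⁺ = (-2.7368), jump to mode 1
Mode 1: guard c·x = -2.5529 hit at Δt = 0.6670 (t = 1.3104), x⁻ = (-2.5529) → reset → x⁺ = (-1.8555), jump to mode 2
Mode 2: guard c·x = -0.2989 hit at Δt = 1.0046 (t = 2.3150), x⁻ = (-0.2989) → reset → x⁺ = (-0.2820), jump to mode 0
Mode 0: guard c·x = 3.2888 hit at Δt = 1.1289 (t = 3.4439), x⁻ = (-3.2888) → reset → x⁺ = (-2.7368), jump to mode 1
Mode 1: flow for 0.4354 to horizon, guard not reached → x = (-2.6143)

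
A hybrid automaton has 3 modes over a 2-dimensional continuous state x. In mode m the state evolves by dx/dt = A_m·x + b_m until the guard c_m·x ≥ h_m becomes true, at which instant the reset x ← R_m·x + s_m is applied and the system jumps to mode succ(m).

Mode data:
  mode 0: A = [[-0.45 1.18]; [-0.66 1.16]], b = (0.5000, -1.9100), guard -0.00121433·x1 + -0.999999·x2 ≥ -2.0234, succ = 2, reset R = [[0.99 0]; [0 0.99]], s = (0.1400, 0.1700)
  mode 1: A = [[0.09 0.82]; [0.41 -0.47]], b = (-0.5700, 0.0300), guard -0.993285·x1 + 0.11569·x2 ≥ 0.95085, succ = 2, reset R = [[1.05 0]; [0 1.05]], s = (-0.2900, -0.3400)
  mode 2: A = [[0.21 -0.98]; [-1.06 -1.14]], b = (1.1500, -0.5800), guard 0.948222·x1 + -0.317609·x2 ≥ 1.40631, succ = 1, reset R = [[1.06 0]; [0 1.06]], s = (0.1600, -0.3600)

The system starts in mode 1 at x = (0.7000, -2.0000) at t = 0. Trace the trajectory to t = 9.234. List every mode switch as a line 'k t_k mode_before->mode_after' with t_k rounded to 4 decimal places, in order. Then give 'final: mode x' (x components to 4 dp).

1 0.9569 1->2
2 2.2285 2->1
3 4.4086 1->2
4 6.0781 2->1
5 8.7116 1->2
final: 2 -0.6355 -0.2220

Mode 1: guard c·x = 0.9508 hit at Δt = 0.9569 (t = 0.9569), x⁻ = (-1.1143, -1.3483) → reset → x⁺ = (-1.4600, -1.7558), jump to mode 2
Mode 2: guard c·x = 1.4063 hit at Δt = 1.2716 (t = 2.2285), x⁻ = (1.1737, -0.9238) → reset → x⁺ = (1.4041, -1.3392), jump to mode 1
Mode 1: guard c·x = 0.9508 hit at Δt = 2.1801 (t = 4.4086), x⁻ = (-1.0137, -0.4842) → reset → x⁺ = (-1.3544, -0.8484), jump to mode 2
Mode 2: guard c·x = 1.4063 hit at Δt = 1.6695 (t = 6.0781), x⁻ = (1.2321, -0.7494) → reset → x⁺ = (1.4660, -1.1544), jump to mode 1
Mode 1: guard c·x = 0.9508 hit at Δt = 2.6336 (t = 8.7116), x⁻ = (-0.9971, -0.3417) → reset → x⁺ = (-1.3369, -0.6988), jump to mode 2
Mode 2: flow for 0.5224 to horizon, guard not reached → x = (-0.6355, -0.2220)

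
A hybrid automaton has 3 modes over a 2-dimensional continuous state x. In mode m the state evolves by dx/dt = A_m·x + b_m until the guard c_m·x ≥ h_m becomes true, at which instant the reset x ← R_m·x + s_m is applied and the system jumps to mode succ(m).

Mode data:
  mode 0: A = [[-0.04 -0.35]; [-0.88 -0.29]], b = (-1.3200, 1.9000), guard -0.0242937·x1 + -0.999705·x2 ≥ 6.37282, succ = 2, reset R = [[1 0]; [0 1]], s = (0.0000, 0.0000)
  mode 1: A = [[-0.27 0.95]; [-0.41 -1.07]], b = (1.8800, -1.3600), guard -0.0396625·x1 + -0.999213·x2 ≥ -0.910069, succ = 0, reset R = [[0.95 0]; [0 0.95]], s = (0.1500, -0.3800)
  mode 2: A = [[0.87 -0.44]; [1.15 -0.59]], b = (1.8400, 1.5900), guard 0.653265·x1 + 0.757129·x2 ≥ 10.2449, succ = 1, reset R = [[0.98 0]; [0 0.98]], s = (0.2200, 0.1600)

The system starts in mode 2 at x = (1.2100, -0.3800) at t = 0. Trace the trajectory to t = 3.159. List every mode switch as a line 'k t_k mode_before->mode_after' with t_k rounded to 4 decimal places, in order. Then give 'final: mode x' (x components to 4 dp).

Mode 2: guard c·x = 10.2449 hit at Δt = 1.5493 (t = 1.5493), x⁻ = (7.7140, 6.8755) → reset → x⁺ = (7.7797, 6.8980), jump to mode 1
Mode 1: guard c·x = -0.9101 hit at Δt = 0.7340 (t = 2.2833), x⁻ = (9.6818, 0.5265) → reset → x⁺ = (9.3477, 0.1202), jump to mode 0
Mode 0: flow for 0.8757 to horizon, guard not reached → x = (8.5895, -4.4498)

1 1.5493 2->1
2 2.2833 1->0
final: 0 8.5895 -4.4498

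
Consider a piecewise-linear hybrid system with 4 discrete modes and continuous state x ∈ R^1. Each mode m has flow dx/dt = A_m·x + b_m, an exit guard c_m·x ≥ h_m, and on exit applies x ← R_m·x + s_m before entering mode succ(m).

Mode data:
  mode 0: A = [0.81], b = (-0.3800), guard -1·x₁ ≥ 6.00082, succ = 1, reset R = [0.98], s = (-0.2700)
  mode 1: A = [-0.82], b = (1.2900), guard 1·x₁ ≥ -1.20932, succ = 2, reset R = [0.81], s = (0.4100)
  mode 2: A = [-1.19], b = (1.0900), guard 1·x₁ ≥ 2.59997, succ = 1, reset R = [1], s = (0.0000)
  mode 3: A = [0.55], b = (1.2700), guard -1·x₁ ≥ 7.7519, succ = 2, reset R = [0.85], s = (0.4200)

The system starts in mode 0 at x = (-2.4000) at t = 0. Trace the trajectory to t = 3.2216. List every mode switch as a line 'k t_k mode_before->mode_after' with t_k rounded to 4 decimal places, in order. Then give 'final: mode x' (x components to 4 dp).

1 1.0039 0->1
2 2.2490 1->2
final: 2 0.4491

Mode 0: guard c·x = 6.0008 hit at Δt = 1.0039 (t = 1.0039), x⁻ = (-6.0008) → reset → x⁺ = (-6.1508), jump to mode 1
Mode 1: guard c·x = -1.2093 hit at Δt = 1.2451 (t = 2.2490), x⁻ = (-1.2093) → reset → x⁺ = (-0.5695), jump to mode 2
Mode 2: flow for 0.9726 to horizon, guard not reached → x = (0.4491)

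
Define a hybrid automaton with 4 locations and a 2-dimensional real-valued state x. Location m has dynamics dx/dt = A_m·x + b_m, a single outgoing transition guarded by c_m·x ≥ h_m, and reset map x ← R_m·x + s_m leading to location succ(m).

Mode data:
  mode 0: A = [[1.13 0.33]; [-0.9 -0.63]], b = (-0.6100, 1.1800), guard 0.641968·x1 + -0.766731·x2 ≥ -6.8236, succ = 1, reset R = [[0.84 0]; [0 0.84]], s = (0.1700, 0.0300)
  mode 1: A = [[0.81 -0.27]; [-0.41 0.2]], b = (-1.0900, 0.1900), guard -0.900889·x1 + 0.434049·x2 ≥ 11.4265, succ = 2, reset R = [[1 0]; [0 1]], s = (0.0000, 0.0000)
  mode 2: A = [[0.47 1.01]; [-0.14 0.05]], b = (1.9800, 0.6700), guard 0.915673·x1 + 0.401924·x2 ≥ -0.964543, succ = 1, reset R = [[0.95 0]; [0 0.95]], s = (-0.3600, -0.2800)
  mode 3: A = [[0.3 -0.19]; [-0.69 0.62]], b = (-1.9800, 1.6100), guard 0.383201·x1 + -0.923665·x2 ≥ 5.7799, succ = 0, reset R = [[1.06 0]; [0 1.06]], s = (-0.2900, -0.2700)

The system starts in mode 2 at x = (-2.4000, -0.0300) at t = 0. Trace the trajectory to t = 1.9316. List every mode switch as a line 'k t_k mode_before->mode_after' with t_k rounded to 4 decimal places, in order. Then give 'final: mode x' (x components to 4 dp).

Mode 2: guard c·x = -0.9645 hit at Δt = 0.7463 (t = 0.7463), x⁻ = (-1.3547, 0.6866) → reset → x⁺ = (-1.6470, 0.3722), jump to mode 1
Mode 1: flow for 1.1853 to horizon, guard not reached → x = (-7.0827, 2.7941)

1 0.7463 2->1
final: 1 -7.0827 2.7941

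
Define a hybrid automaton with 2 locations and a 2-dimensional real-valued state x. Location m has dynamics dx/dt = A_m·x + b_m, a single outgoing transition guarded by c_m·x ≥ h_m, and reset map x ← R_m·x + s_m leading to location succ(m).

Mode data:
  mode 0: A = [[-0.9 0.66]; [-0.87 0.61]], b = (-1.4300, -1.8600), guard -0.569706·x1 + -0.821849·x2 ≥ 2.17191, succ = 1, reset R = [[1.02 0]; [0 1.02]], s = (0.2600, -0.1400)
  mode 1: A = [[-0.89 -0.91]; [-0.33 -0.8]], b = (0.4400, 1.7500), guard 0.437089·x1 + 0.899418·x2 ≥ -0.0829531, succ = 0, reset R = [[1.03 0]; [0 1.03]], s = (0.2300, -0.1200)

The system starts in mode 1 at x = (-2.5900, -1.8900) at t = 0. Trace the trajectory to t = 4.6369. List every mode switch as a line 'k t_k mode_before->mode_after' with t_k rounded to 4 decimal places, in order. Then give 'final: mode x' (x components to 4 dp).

1 0.7879 1->0
2 2.0563 0->1
3 2.7234 1->0
4 3.6377 0->1
5 4.3295 1->0
final: 0 -0.3040 -0.8856

Mode 1: guard c·x = -0.0830 hit at Δt = 0.7879 (t = 0.7879), x⁻ = (-0.7608, 0.2775) → reset → x⁺ = (-0.5536, 0.1658), jump to mode 0
Mode 0: guard c·x = 2.1719 hit at Δt = 1.2684 (t = 2.0563), x⁻ = (-1.6634, -1.4896) → reset → x⁺ = (-1.4367, -1.6594), jump to mode 1
Mode 1: guard c·x = -0.0830 hit at Δt = 0.6671 (t = 2.7234), x⁻ = (-0.2844, 0.0460) → reset → x⁺ = (-0.0629, -0.0727), jump to mode 0
Mode 0: guard c·x = 2.1719 hit at Δt = 0.9143 (t = 3.6377), x⁻ = (-1.3358, -1.7167) → reset → x⁺ = (-1.1025, -1.8911), jump to mode 1
Mode 1: guard c·x = -0.0830 hit at Δt = 0.6918 (t = 4.3295), x⁻ = (0.0083, -0.0963) → reset → x⁺ = (0.2385, -0.2191), jump to mode 0
Mode 0: flow for 0.3074 to horizon, guard not reached → x = (-0.3040, -0.8856)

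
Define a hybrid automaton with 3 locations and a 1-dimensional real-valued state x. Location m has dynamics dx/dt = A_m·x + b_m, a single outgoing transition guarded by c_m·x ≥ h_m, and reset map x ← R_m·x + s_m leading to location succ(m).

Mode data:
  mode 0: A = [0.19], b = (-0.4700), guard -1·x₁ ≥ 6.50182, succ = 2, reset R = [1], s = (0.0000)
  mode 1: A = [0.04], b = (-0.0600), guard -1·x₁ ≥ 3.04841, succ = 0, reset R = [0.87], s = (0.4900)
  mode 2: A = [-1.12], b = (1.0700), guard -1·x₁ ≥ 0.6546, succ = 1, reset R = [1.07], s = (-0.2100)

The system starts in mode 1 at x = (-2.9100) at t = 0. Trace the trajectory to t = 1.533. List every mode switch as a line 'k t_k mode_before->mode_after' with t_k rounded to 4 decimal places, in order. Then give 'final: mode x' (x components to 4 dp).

1 0.7726 1->0
final: 0 -2.8827

Mode 1: guard c·x = 3.0484 hit at Δt = 0.7726 (t = 0.7726), x⁻ = (-3.0484) → reset → x⁺ = (-2.1621), jump to mode 0
Mode 0: flow for 0.7604 to horizon, guard not reached → x = (-2.8827)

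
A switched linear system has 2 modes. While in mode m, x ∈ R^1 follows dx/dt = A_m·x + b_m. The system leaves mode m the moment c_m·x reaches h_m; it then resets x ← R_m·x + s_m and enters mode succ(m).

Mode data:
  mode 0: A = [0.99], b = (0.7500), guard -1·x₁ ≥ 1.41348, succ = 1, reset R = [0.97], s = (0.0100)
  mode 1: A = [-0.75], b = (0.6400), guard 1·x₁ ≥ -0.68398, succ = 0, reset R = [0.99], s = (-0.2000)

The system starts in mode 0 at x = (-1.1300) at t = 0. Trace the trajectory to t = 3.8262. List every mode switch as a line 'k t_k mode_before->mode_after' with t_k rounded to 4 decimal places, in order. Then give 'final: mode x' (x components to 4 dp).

1 0.5717 0->1
2 1.0583 1->0
3 2.7776 0->1
4 3.2642 1->0
final: 0 -0.9661

Mode 0: guard c·x = 1.4135 hit at Δt = 0.5717 (t = 0.5717), x⁻ = (-1.4135) → reset → x⁺ = (-1.3611), jump to mode 1
Mode 1: guard c·x = -0.6840 hit at Δt = 0.4866 (t = 1.0583), x⁻ = (-0.6840) → reset → x⁺ = (-0.8771), jump to mode 0
Mode 0: guard c·x = 1.4135 hit at Δt = 1.7194 (t = 2.7776), x⁻ = (-1.4135) → reset → x⁺ = (-1.3611), jump to mode 1
Mode 1: guard c·x = -0.6840 hit at Δt = 0.4866 (t = 3.2642), x⁻ = (-0.6840) → reset → x⁺ = (-0.8771), jump to mode 0
Mode 0: flow for 0.5620 to horizon, guard not reached → x = (-0.9661)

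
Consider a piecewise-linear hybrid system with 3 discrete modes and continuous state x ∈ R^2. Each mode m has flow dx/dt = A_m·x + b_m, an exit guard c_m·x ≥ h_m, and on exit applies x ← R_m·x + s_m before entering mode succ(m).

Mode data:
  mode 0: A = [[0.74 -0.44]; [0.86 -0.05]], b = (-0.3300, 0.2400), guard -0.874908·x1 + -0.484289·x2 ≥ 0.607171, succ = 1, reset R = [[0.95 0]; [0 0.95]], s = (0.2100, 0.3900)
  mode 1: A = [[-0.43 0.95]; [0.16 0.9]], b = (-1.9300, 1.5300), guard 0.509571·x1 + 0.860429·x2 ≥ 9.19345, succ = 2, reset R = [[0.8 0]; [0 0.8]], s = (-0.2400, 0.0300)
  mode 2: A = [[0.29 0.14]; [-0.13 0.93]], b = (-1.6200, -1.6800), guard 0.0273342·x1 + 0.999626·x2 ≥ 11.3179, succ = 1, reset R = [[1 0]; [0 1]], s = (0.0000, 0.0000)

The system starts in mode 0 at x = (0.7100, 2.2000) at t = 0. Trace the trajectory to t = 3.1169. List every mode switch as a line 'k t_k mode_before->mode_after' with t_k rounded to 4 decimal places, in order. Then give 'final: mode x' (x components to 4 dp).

1 1.5617 0->1
2 2.7252 1->2
final: 2 1.4457 10.0346

Mode 0: guard c·x = 0.6072 hit at Δt = 1.5617 (t = 1.5617), x⁻ = (-1.7872, 1.9750) → reset → x⁺ = (-1.4878, 2.2662), jump to mode 1
Mode 1: guard c·x = 9.1935 hit at Δt = 1.1635 (t = 2.7252), x⁻ = (2.0984, 9.4420) → reset → x⁺ = (1.4387, 7.5836), jump to mode 2
Mode 2: flow for 0.3917 to horizon, guard not reached → x = (1.4457, 10.0346)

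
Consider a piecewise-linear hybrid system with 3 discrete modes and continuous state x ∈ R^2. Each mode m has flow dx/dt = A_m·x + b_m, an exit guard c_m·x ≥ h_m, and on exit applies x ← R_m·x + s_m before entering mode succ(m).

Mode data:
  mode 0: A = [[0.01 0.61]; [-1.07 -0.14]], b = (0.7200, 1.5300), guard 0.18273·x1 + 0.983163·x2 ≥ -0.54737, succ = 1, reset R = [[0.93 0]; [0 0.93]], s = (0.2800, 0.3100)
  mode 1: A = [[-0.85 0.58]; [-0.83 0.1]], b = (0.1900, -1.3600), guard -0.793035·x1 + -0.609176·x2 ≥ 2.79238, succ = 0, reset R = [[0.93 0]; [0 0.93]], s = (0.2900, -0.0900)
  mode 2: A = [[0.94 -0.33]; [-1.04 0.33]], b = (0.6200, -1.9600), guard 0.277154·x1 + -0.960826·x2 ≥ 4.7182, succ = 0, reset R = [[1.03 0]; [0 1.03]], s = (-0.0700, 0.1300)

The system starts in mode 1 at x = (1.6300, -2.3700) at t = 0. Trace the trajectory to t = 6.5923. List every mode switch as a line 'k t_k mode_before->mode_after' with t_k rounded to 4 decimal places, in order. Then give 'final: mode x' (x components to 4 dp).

Mode 1: guard c·x = 2.7924 hit at Δt = 0.8281 (t = 0.8281), x⁻ = (-0.2857, -4.2120) → reset → x⁺ = (0.0243, -4.0071), jump to mode 0
Mode 0: guard c·x = -0.5474 hit at Δt = 1.3950 (t = 2.2231), x⁻ = (-0.8994, -0.3896) → reset → x⁺ = (-0.5564, -0.0523), jump to mode 1
Mode 1: guard c·x = 2.7924 hit at Δt = 2.9268 (t = 5.1499), x⁻ = (-1.2124, -3.0055) → reset → x⁺ = (-0.8375, -2.8851), jump to mode 0
Mode 0: guard c·x = -0.5474 hit at Δt = 0.8716 (t = 6.0216), x⁻ = (-1.0772, -0.3565) → reset → x⁺ = (-0.7218, -0.0216), jump to mode 1
Mode 1: flow for 0.5707 to horizon, guard not reached → x = (-0.4356, -0.5516)

1 0.8281 1->0
2 2.2231 0->1
3 5.1499 1->0
4 6.0216 0->1
final: 1 -0.4356 -0.5516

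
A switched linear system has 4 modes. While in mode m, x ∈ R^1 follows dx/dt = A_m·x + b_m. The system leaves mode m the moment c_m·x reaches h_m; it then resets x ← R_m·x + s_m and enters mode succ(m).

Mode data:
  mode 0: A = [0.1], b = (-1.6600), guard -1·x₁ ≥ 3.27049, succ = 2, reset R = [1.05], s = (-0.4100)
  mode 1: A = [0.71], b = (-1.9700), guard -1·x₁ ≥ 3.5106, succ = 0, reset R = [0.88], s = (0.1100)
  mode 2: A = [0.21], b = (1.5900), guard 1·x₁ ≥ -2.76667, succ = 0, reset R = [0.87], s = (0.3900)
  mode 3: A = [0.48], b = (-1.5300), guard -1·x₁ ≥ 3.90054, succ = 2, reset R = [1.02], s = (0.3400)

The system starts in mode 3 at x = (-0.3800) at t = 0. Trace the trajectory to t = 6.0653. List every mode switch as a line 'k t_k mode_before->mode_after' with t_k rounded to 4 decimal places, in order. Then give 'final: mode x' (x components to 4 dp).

1 1.4303 3->2
2 2.3838 2->0
3 3.0354 0->2
4 4.2444 2->0
5 4.8960 0->2
final: 2 -2.8066

Mode 3: guard c·x = 3.9005 hit at Δt = 1.4303 (t = 1.4303), x⁻ = (-3.9005) → reset → x⁺ = (-3.6386), jump to mode 2
Mode 2: guard c·x = -2.7667 hit at Δt = 0.9535 (t = 2.3838), x⁻ = (-2.7667) → reset → x⁺ = (-2.0170), jump to mode 0
Mode 0: guard c·x = 3.2705 hit at Δt = 0.6516 (t = 3.0354), x⁻ = (-3.2705) → reset → x⁺ = (-3.8440), jump to mode 2
Mode 2: guard c·x = -2.7667 hit at Δt = 1.2090 (t = 4.2444), x⁻ = (-2.7667) → reset → x⁺ = (-2.0170), jump to mode 0
Mode 0: guard c·x = 3.2705 hit at Δt = 0.6516 (t = 4.8960), x⁻ = (-3.2705) → reset → x⁺ = (-3.8440), jump to mode 2
Mode 2: flow for 1.1693 to horizon, guard not reached → x = (-2.8066)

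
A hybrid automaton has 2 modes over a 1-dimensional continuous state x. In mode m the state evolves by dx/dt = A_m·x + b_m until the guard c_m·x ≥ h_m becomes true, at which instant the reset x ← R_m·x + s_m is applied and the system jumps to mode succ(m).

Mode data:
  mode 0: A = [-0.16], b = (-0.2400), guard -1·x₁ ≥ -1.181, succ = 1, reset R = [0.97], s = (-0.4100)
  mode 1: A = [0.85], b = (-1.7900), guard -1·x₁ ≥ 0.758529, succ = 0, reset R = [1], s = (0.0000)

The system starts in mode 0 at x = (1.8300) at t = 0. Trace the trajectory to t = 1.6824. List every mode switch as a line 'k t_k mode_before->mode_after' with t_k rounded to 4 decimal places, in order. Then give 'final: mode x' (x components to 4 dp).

1 1.3549 0->1
final: 1 0.2957

Mode 0: guard c·x = -1.1810 hit at Δt = 1.3549 (t = 1.3549), x⁻ = (1.1810) → reset → x⁺ = (0.7356), jump to mode 1
Mode 1: flow for 0.3275 to horizon, guard not reached → x = (0.2957)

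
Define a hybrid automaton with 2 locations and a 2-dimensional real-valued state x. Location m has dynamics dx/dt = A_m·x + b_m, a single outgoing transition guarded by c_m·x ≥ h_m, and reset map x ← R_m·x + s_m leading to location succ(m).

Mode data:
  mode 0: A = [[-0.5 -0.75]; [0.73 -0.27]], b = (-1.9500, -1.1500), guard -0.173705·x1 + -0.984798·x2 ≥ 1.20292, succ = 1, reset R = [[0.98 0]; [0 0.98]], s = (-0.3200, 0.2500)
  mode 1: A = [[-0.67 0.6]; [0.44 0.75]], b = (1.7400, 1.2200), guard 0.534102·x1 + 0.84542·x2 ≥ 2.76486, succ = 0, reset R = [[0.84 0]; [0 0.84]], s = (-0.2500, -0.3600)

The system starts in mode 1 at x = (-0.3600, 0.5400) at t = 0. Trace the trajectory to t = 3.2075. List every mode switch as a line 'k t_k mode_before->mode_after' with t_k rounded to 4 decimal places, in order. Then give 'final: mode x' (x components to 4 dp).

1 0.7695 1->0
2 2.1389 0->1
final: 1 0.1044 -0.1620

Mode 1: guard c·x = 2.7649 hit at Δt = 0.7695 (t = 0.7695), x⁻ = (1.3447, 2.4209) → reset → x⁺ = (0.8795, 1.6735), jump to mode 0
Mode 0: guard c·x = 1.2029 hit at Δt = 1.3694 (t = 2.1389), x⁻ = (-1.7613, -0.9108) → reset → x⁺ = (-2.0460, -0.6426), jump to mode 1
Mode 1: flow for 1.0686 to horizon, guard not reached → x = (0.1044, -0.1620)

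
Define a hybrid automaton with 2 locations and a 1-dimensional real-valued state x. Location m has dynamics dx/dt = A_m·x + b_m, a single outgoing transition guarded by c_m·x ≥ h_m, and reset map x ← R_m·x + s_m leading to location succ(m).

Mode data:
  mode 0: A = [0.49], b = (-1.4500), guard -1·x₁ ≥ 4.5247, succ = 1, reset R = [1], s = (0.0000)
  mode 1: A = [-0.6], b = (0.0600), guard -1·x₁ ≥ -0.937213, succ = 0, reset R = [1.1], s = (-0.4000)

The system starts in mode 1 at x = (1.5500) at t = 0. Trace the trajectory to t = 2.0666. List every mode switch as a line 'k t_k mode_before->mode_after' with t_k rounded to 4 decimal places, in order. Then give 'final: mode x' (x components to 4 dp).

Mode 1: guard c·x = -0.9372 hit at Δt = 0.9154 (t = 0.9154), x⁻ = (0.9372) → reset → x⁺ = (0.6309), jump to mode 0
Mode 0: flow for 1.1512 to horizon, guard not reached → x = (-1.1335)

1 0.9154 1->0
final: 0 -1.1335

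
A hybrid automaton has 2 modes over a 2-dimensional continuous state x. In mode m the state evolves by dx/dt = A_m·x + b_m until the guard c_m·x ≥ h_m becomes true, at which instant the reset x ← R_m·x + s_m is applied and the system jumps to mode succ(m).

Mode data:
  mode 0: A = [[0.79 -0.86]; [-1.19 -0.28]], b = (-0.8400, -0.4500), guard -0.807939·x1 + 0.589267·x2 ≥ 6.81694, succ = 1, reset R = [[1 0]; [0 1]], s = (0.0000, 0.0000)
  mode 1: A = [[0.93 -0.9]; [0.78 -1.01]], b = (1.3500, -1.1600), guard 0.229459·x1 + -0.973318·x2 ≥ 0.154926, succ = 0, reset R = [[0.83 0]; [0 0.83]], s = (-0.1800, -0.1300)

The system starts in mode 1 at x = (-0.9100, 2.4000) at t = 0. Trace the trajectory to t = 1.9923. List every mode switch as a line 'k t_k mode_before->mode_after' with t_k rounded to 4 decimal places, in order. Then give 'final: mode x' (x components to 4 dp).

1 0.9773 1->0
final: 0 -4.9380 2.1697

Mode 1: guard c·x = 0.1549 hit at Δt = 0.9773 (t = 0.9773), x⁻ = (-1.4874, -0.5098) → reset → x⁺ = (-1.4145, -0.5532), jump to mode 0
Mode 0: flow for 1.0150 to horizon, guard not reached → x = (-4.9380, 2.1697)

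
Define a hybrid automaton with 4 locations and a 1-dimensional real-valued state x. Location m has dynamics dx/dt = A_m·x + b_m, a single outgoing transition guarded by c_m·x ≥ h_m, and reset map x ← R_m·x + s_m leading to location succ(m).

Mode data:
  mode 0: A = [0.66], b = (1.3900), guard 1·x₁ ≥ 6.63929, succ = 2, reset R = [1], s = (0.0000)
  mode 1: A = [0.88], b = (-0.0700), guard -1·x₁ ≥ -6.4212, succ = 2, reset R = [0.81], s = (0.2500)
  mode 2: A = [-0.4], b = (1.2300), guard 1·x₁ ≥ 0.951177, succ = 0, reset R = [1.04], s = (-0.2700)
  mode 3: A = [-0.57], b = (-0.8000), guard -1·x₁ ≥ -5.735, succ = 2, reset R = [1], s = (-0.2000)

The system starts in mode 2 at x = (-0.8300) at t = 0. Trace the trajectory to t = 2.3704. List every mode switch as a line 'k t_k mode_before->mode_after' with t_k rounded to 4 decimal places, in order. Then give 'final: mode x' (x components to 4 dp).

Mode 2: guard c·x = 0.9512 hit at Δt = 1.5226 (t = 1.5226), x⁻ = (0.9512) → reset → x⁺ = (0.7192), jump to mode 0
Mode 0: flow for 0.8478 to horizon, guard not reached → x = (2.8379)

1 1.5226 2->0
final: 0 2.8379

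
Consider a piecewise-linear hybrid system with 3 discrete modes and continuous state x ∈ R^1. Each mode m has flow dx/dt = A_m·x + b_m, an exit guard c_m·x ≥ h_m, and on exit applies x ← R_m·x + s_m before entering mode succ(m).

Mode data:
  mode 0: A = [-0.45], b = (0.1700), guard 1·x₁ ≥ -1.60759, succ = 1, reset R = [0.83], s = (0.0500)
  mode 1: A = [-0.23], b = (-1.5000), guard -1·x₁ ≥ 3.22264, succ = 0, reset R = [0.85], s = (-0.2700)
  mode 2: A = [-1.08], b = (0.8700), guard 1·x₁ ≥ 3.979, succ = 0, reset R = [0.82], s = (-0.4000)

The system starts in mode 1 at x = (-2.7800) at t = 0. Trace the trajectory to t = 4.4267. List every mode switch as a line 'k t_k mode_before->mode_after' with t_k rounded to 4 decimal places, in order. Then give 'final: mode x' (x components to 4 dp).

Mode 1: guard c·x = 3.2226 hit at Δt = 0.5474 (t = 0.5474), x⁻ = (-3.2226) → reset → x⁺ = (-3.0092), jump to mode 0
Mode 0: guard c·x = -1.6076 hit at Δt = 1.1870 (t = 1.7344), x⁻ = (-1.6076) → reset → x⁺ = (-1.2843), jump to mode 1
Mode 1: guard c·x = 3.2226 hit at Δt = 2.0095 (t = 3.7439), x⁻ = (-3.2226) → reset → x⁺ = (-3.0092), jump to mode 0
Mode 0: flow for 0.6828 to horizon, guard not reached → x = (-2.1132)

1 0.5474 1->0
2 1.7344 0->1
3 3.7439 1->0
final: 0 -2.1132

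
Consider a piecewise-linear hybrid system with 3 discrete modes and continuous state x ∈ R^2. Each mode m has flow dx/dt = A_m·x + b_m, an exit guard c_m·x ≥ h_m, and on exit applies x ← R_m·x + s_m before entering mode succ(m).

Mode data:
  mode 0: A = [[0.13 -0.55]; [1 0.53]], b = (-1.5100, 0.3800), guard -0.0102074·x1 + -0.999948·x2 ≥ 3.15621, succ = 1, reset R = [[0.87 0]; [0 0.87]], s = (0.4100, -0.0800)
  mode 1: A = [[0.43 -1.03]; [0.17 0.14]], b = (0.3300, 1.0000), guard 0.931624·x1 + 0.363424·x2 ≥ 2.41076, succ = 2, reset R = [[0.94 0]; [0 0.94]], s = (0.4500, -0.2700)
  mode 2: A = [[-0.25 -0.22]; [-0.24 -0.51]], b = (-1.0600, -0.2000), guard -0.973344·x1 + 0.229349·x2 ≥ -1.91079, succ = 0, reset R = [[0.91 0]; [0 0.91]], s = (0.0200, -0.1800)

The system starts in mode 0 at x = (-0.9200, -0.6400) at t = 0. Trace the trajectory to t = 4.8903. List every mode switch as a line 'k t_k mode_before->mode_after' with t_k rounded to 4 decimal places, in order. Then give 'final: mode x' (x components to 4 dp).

Mode 0: guard c·x = 3.1562 hit at Δt = 1.2277 (t = 1.2277), x⁻ = (-1.9066, -3.1369) → reset → x⁺ = (-1.2487, -2.8091), jump to mode 1
Mode 1: guard c·x = 2.4108 hit at Δt = 1.4355 (t = 2.6632), x⁻ = (3.2202, -1.6215) → reset → x⁺ = (3.4770, -1.7942), jump to mode 2
Mode 2: guard c·x = -1.9108 hit at Δt = 1.4723 (t = 4.1355), x⁻ = (1.5768, -1.6394) → reset → x⁺ = (1.4549, -1.6719), jump to mode 0
Mode 0: flow for 0.7548 to horizon, guard not reached → x = (0.9833, -0.9694)

1 1.2277 0->1
2 2.6632 1->2
3 4.1355 2->0
final: 0 0.9833 -0.9694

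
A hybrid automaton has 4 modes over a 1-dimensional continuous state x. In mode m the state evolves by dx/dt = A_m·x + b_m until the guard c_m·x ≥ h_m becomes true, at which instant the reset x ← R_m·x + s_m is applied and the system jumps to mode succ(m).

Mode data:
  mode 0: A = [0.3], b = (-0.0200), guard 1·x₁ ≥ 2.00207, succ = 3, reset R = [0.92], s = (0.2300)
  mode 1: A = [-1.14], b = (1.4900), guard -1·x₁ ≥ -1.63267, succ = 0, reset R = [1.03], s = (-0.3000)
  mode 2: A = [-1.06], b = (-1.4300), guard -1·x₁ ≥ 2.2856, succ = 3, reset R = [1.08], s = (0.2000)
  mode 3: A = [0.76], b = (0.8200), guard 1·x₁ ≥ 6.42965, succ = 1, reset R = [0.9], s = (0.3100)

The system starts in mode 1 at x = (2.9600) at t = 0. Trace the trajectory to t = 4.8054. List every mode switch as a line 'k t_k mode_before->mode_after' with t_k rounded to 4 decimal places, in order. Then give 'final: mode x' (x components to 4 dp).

Mode 1: guard c·x = -1.6327 hit at Δt = 1.4250 (t = 1.4250), x⁻ = (1.6327) → reset → x⁺ = (1.3817), jump to mode 0
Mode 0: guard c·x = 2.0021 hit at Δt = 1.2883 (t = 2.7133), x⁻ = (2.0021) → reset → x⁺ = (2.0719), jump to mode 3
Mode 3: guard c·x = 6.4296 hit at Δt = 1.1426 (t = 3.8559), x⁻ = (6.4297) → reset → x⁺ = (6.0967), jump to mode 1
Mode 1: flow for 0.9495 to horizon, guard not reached → x = (2.9296)

1 1.4250 1->0
2 2.7133 0->3
3 3.8559 3->1
final: 1 2.9296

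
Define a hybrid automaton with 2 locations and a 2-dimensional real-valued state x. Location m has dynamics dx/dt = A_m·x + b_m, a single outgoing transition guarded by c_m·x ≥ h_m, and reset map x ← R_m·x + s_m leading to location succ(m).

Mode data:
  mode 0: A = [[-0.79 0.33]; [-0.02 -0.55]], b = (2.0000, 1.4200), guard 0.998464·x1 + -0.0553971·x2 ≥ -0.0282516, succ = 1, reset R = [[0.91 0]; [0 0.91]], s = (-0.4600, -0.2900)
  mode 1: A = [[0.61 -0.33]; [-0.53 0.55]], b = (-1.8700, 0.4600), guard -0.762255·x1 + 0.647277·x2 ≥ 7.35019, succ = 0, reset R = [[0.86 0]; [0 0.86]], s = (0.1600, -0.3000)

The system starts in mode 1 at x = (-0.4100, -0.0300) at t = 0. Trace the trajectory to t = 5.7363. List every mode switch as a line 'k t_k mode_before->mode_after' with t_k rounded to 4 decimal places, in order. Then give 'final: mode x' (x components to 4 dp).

Mode 1: guard c·x = 7.3502 hit at Δt = 1.4806 (t = 1.4806), x⁻ = (-6.3317, 3.8991) → reset → x⁺ = (-5.2853, 3.0532), jump to mode 0
Mode 0: guard c·x = -0.0283 hit at Δt = 1.1556 (t = 2.6362), x⁻ = (0.1306, 2.8637) → reset → x⁺ = (-0.3412, 2.3160), jump to mode 1
Mode 1: guard c·x = 7.3502 hit at Δt = 0.9672 (t = 3.6034), x⁻ = (-4.6440, 5.8866) → reset → x⁺ = (-3.8338, 4.7625), jump to mode 0
Mode 0: guard c·x = -0.0283 hit at Δt = 0.8609 (t = 4.4643), x⁻ = (0.1914, 3.9595) → reset → x⁺ = (-0.2858, 3.3131), jump to mode 1
Mode 1: guard c·x = 7.3502 hit at Δt = 0.8118 (t = 5.2761), x⁻ = (-4.0211, 6.6202) → reset → x⁺ = (-3.2981, 5.3933), jump to mode 0
Mode 0: flow for 0.4602 to horizon, guard not reached → x = (-0.8775, 4.7806)

1 1.4806 1->0
2 2.6362 0->1
3 3.6034 1->0
4 4.4643 0->1
5 5.2761 1->0
final: 0 -0.8775 4.7806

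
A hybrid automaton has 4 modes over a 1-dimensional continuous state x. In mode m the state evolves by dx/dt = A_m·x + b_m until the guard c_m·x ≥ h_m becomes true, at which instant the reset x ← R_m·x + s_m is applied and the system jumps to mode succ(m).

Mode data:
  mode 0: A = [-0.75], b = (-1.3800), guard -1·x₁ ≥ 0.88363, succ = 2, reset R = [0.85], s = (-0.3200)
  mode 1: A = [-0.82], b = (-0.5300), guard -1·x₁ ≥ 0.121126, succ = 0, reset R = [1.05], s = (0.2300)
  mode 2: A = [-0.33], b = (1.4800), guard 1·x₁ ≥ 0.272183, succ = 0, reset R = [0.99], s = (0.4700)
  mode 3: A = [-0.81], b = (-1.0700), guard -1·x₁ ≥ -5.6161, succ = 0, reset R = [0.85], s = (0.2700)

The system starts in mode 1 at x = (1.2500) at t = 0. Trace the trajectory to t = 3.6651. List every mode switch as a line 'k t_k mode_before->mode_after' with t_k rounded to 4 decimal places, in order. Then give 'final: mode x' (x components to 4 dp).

Mode 1: guard c·x = 0.1211 hit at Δt = 1.5657 (t = 1.5657), x⁻ = (-0.1211) → reset → x⁺ = (0.1028), jump to mode 0
Mode 0: guard c·x = 0.8836 hit at Δt = 0.9450 (t = 2.5107), x⁻ = (-0.8836) → reset → x⁺ = (-1.0711), jump to mode 2
Mode 2: guard c·x = 0.2722 hit at Δt = 0.8387 (t = 3.3494), x⁻ = (0.2722) → reset → x⁺ = (0.7395), jump to mode 0
Mode 0: flow for 0.3157 to horizon, guard not reached → x = (0.1956)

1 1.5657 1->0
2 2.5107 0->2
3 3.3494 2->0
final: 0 0.1956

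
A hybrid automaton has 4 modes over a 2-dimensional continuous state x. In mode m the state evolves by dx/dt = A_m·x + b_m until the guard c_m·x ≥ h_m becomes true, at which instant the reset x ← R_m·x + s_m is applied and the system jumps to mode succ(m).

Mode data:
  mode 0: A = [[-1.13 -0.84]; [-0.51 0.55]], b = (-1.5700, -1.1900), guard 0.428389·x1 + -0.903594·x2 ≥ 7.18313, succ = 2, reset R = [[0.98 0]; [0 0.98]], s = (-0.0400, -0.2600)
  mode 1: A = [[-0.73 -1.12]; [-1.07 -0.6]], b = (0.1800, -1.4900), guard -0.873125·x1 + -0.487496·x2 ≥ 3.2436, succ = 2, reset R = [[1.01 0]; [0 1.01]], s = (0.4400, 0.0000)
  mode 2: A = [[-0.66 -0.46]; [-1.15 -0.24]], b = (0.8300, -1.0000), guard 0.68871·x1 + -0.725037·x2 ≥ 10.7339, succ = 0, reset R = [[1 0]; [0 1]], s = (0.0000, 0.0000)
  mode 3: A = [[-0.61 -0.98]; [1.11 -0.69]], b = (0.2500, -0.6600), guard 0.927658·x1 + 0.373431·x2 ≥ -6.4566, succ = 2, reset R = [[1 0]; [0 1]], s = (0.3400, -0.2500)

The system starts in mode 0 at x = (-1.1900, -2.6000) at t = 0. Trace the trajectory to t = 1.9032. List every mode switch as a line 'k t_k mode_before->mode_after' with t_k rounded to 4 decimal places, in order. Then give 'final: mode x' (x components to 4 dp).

1 1.2510 0->2
final: 2 3.2980 -8.5748

Mode 0: guard c·x = 7.1831 hit at Δt = 1.2510 (t = 1.2510), x⁻ = (1.5006, -7.2381) → reset → x⁺ = (1.4306, -7.3533), jump to mode 2
Mode 2: flow for 0.6522 to horizon, guard not reached → x = (3.2980, -8.5748)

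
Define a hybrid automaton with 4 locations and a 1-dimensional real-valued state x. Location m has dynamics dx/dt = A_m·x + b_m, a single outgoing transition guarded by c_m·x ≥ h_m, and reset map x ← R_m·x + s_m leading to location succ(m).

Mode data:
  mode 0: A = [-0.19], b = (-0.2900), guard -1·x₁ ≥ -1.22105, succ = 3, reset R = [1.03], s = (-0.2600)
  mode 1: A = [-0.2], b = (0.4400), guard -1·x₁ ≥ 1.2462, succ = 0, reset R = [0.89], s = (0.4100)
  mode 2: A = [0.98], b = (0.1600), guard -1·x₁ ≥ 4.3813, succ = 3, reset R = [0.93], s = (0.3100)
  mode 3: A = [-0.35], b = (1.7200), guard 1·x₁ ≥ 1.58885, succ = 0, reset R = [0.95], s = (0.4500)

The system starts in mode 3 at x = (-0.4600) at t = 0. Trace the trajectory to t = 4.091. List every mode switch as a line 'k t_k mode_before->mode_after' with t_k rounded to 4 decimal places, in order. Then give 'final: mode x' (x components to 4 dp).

Mode 3: guard c·x = 1.5889 hit at Δt = 1.3715 (t = 1.3715), x⁻ = (1.5889) → reset → x⁺ = (1.9594), jump to mode 0
Mode 0: guard c·x = -1.2210 hit at Δt = 1.2528 (t = 2.6243), x⁻ = (1.2211) → reset → x⁺ = (0.9977), jump to mode 3
Mode 3: guard c·x = 1.5889 hit at Δt = 0.4675 (t = 3.0918), x⁻ = (1.5888) → reset → x⁺ = (1.9594), jump to mode 0
Mode 0: flow for 0.9992 to horizon, guard not reached → x = (1.3567)

1 1.3715 3->0
2 2.6243 0->3
3 3.0918 3->0
final: 0 1.3567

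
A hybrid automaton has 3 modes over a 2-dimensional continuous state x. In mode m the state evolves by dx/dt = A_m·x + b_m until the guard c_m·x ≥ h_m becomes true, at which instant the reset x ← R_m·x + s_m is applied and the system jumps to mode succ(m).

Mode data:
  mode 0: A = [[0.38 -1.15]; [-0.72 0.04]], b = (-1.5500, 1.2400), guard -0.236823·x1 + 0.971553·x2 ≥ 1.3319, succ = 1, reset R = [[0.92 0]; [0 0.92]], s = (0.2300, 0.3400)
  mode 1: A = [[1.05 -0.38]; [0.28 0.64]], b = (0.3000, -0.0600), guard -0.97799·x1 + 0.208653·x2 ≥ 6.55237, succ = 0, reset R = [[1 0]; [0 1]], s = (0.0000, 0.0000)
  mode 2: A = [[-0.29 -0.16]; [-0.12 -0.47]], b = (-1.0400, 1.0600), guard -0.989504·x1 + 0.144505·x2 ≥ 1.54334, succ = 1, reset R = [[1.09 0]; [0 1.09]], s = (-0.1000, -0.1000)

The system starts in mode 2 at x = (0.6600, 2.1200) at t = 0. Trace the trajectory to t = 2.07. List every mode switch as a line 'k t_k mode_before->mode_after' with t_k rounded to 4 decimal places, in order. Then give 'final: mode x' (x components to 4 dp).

1 1.4728 2->1
final: 1 -3.2796 2.9502

Mode 2: guard c·x = 1.5433 hit at Δt = 1.4728 (t = 1.4728), x⁻ = (-1.2317, 2.2460) → reset → x⁺ = (-1.4426, 2.3481), jump to mode 1
Mode 1: flow for 0.5972 to horizon, guard not reached → x = (-3.2796, 2.9502)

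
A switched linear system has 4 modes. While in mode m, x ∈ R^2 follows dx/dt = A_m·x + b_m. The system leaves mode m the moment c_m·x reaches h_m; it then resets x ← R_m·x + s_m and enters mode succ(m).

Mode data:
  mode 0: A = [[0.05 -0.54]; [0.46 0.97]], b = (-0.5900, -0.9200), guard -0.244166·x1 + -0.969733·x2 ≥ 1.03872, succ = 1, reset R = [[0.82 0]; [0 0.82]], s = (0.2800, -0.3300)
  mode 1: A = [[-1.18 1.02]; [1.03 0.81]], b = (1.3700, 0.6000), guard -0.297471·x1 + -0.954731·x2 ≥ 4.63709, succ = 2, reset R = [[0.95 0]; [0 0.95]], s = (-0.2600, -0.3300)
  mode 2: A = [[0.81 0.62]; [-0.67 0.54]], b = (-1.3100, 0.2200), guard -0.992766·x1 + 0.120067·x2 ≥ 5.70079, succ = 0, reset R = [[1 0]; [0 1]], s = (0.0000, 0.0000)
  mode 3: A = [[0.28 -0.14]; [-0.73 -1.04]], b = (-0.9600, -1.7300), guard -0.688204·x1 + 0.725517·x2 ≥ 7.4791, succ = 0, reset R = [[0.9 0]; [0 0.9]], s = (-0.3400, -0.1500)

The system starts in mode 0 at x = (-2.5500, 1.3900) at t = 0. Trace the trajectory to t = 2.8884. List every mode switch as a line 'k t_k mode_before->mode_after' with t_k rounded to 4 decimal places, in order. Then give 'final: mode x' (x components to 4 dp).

Mode 0: guard c·x = 1.0387 hit at Δt = 0.9495 (t = 0.9495), x⁻ = (-3.6591, -0.1498) → reset → x⁺ = (-2.7204, -0.4529), jump to mode 1
Mode 1: guard c·x = 4.6371 hit at Δt = 1.4654 (t = 2.4149), x⁻ = (-1.4627, -4.4012) → reset → x⁺ = (-1.6496, -4.5112), jump to mode 2
Mode 2: flow for 0.4735 to horizon, guard not reached → x = (-4.8344, -4.5969)

1 0.9495 0->1
2 2.4149 1->2
final: 2 -4.8344 -4.5969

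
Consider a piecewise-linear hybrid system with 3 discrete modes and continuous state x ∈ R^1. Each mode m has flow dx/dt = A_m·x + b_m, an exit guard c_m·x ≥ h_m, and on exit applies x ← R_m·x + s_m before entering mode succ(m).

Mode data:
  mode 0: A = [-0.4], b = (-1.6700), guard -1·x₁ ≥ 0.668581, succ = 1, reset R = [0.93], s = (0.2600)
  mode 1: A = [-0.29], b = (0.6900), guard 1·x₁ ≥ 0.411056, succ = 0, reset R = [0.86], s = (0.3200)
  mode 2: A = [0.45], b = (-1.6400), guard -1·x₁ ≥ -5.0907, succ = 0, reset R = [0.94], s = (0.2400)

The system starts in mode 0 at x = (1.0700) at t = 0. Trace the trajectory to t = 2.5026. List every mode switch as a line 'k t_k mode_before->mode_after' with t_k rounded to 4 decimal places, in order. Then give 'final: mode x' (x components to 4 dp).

Mode 0: guard c·x = 0.6686 hit at Δt = 1.0067 (t = 1.0067), x⁻ = (-0.6686) → reset → x⁺ = (-0.3618), jump to mode 1
Mode 1: guard c·x = 0.4111 hit at Δt = 1.1421 (t = 2.1488), x⁻ = (0.4111) → reset → x⁺ = (0.6735), jump to mode 0
Mode 0: flow for 0.3538 to horizon, guard not reached → x = (0.0337)

1 1.0067 0->1
2 2.1488 1->0
final: 0 0.0337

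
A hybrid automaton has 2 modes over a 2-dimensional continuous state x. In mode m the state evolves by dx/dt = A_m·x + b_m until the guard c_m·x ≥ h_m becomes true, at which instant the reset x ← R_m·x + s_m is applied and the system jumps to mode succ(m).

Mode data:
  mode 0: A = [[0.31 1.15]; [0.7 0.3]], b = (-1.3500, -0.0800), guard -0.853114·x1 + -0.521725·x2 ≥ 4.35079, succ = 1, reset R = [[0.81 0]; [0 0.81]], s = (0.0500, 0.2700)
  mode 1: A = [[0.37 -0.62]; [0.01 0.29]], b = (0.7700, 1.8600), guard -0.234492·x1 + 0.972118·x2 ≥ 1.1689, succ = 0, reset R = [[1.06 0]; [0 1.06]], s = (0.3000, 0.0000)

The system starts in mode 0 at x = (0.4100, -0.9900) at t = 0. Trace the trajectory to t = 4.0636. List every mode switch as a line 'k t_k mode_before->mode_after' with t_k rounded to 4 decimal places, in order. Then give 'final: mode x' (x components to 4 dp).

Mode 0: guard c·x = 4.3508 hit at Δt = 1.1317 (t = 1.1317), x⁻ = (-3.5121, -2.5963) → reset → x⁺ = (-2.7948, -1.8330), jump to mode 1
Mode 1: guard c·x = 1.1689 hit at Δt = 1.5117 (t = 2.6434), x⁻ = (-2.3246, 0.6417) → reset → x⁺ = (-2.1640, 0.6802), jump to mode 0
Mode 0: guard c·x = 4.3508 hit at Δt = 0.8734 (t = 3.5168), x⁻ = (-4.3157, -1.2823) → reset → x⁺ = (-3.4457, -0.7686), jump to mode 1
Mode 1: flow for 0.5468 to horizon, guard not reached → x = (-3.6306, 0.1807)

1 1.1317 0->1
2 2.6434 1->0
3 3.5168 0->1
final: 1 -3.6306 0.1807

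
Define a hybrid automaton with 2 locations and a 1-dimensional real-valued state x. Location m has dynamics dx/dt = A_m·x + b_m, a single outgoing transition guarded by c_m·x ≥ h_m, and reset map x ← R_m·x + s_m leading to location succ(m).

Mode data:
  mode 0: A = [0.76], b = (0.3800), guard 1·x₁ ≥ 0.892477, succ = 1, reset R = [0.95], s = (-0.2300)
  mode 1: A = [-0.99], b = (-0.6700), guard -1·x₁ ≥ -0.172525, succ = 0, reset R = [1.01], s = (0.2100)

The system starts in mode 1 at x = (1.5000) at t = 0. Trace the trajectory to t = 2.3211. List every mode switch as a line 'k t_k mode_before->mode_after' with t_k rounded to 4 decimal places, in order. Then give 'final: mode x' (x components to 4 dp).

1 0.9507 1->0
2 1.5482 0->1
3 1.9740 1->0
final: 0 0.6511

Mode 1: guard c·x = -0.1725 hit at Δt = 0.9507 (t = 0.9507), x⁻ = (0.1725) → reset → x⁺ = (0.3843), jump to mode 0
Mode 0: guard c·x = 0.8925 hit at Δt = 0.5975 (t = 1.5482), x⁻ = (0.8925) → reset → x⁺ = (0.6179), jump to mode 1
Mode 1: guard c·x = -0.1725 hit at Δt = 0.4258 (t = 1.9740), x⁻ = (0.1725) → reset → x⁺ = (0.3843), jump to mode 0
Mode 0: flow for 0.3471 to horizon, guard not reached → x = (0.6511)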